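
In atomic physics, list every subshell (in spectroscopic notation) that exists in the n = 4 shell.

For n = 4, ℓ runs from 0 to 3. In spectroscopic notation ℓ = 0,1,2,… ↔ s,p,d,f,g,h,i, so the subshells are 4s, 4p, 4d, 4f.

4s, 4p, 4d, 4f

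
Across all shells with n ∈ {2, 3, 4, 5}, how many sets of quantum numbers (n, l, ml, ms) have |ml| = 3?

Go shell by shell, enumerating (l, ml) with |ml| = 3:
n=4 → 2; n=5 → 4.
Orbitals: 2 + 4 = 6. Including both spin states (ms = ±1/2) gives 2 × 6 = 12 states.

12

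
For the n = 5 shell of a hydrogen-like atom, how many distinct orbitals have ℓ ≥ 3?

With n = 5 the allowed ℓ are 0, 1, …, 4.
Orbitals with ℓ ≥ 3, by ℓ: ℓ=3 → 7; ℓ=4 → 9.
Total orbitals: 7 + 9 = 16.

16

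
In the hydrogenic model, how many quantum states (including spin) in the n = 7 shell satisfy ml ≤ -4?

12

The (l, ml) pairs meeting ml ≤ -4 give: l=4 → 1; l=5 → 2; l=6 → 3.
Orbitals: 1 + 2 + 3 = 6. Each orbital carries two spin states, so 6 × 2 = 12 states.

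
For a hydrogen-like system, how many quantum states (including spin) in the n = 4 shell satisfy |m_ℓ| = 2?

Go through ℓ = 0, …, 3 (the values permitted for n = 4).
The (ℓ, m_ℓ) pairs meeting |m_ℓ| = 2 give: ℓ=2 → 2; ℓ=3 → 2.
Orbitals: 2 + 2 = 4. Each orbital carries two spin states, so 4 × 2 = 8 states.

8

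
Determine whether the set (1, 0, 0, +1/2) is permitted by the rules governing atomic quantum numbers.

Valid

n = 1 is a positive integer. l = 0 satisfies 0 ≤ l ≤ n−1 = 0. m_l = 0 lies in the range −l … +l (here 0). m_s = +1/2 is one of ±1/2.
All four constraints are satisfied.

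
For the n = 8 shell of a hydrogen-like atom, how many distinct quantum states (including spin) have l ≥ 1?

126

With n = 8 the allowed l are 0, 1, …, 7.
Per l-value: l=1 → 3; l=2 → 5; l=3 → 7; l=4 → 9; l=5 → 11; l=6 → 13; l=7 → 15.
Orbitals: 3 + 5 + 7 + 9 + 11 + 13 + 15 = 63. Each orbital carries two spin states, so 63 × 2 = 126 states.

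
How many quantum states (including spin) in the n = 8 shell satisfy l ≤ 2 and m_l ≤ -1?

Go through l = 0, …, 7 (the values permitted for n = 8).
Orbitals with l ≤ 2 and m_l ≤ -1, by l: l=1 → 1; l=2 → 2.
Orbitals: 1 + 2 = 3. Each orbital carries two spin states, so 3 × 2 = 6 states.

6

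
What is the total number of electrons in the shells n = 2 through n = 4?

Shell n has n² orbitals: 2²=4 + 3²=9 + 4²=16 = 29 orbitals.
Two spin states per orbital: 2 × 29 = 58 electrons.

58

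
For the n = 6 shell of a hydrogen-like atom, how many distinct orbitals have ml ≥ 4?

Go through l = 0, …, 5 (the values permitted for n = 6).
The (l, ml) pairs meeting ml ≥ 4 give: l=4 → 1; l=5 → 2.
Total orbitals: 1 + 2 = 3.

3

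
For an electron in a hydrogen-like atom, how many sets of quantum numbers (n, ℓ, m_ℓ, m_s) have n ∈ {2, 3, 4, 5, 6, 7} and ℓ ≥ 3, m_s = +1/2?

Treat each shell separately and count matching orbitals:
n=4 → 7; n=5 → 16; n=6 → 27; n=7 → 40.
Orbitals: 7 + 16 + 27 + 40 = 90. With m_s fixed to +1/2 there is one state per orbital, so 90 states.

90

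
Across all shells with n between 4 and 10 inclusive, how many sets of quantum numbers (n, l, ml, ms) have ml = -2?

70

Work shell by shell — for each n, count the (l, ml) pairs that satisfy ml = -2:
n=4 → 2; n=5 → 3; n=6 → 4; n=7 → 5; n=8 → 6; n=9 → 7; n=10 → 8.
Orbitals: 2 + 3 + 4 + 5 + 6 + 7 + 8 = 35. Including both spin states (ms = ±1/2) gives 2 × 35 = 70 states.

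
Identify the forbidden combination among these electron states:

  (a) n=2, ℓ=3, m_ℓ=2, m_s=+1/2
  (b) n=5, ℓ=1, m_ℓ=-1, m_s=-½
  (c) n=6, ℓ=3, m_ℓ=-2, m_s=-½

(a) has ℓ = 3 ≥ n = 2, violating 0 ≤ ℓ ≤ n−1.
The remaining sets (b), (c) satisfy all four rules.

(a)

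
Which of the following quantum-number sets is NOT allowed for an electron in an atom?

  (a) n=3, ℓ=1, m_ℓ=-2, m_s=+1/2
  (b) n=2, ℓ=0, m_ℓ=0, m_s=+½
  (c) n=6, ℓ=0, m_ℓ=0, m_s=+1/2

(a) has |m_ℓ| = 2 > ℓ = 1, violating −ℓ ≤ m_ℓ ≤ ℓ.
The remaining sets (b), (c) satisfy all four rules.

(a)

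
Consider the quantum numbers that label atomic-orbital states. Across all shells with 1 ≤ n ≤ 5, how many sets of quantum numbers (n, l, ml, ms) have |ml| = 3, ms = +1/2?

6

Per-shell orbital counts meeting the constraint:
n=4 → 2; n=5 → 4.
Orbitals: 2 + 4 = 6. With ms fixed to +1/2 there is one state per orbital, so 6 states.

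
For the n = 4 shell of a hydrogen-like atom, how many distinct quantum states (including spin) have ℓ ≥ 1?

30

With n = 4 the allowed ℓ are 0, 1, …, 3.
Orbitals with ℓ ≥ 1, by ℓ: ℓ=1 → 3; ℓ=2 → 5; ℓ=3 → 7.
Orbitals: 3 + 5 + 7 = 15. Each orbital carries two spin states, so 15 × 2 = 30 states.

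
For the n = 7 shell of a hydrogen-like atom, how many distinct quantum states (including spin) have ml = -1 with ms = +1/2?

With n = 7 the allowed l are 0, 1, …, 6.
Orbitals with ml = -1, by l: l=1 → 1; l=2 → 1; l=3 → 1; l=4 → 1; l=5 → 1; l=6 → 1.
Orbitals: 1 + 1 + 1 + 1 + 1 + 1 = 6. With ms fixed to a single value there is one state per orbital, giving 6 states.

6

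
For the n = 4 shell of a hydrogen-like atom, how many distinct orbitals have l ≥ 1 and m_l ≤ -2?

Go through l = 0, …, 3 (the values permitted for n = 4).
Orbitals with l ≥ 1 and m_l ≤ -2, by l: l=2 → 1; l=3 → 2.
Total orbitals: 1 + 2 = 3.

3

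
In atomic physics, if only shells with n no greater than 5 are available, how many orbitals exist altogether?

55

Total orbitals = 1² + 2² + 3² + 4² + 5² = 55.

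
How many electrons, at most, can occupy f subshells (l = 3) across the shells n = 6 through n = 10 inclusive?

70

An f subshell (l = 3) exists for every n ≥ 4, so shells n = 6, 7, 8, 9, 10 each contribute one — 5 subshells.
Since each f subshell holds 2(2·3+1) = 14 electrons, the total is 5 × 14 = 70.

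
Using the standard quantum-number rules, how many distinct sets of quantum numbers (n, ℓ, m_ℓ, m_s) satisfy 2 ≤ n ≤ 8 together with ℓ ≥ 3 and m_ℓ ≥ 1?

130

Per-shell orbital counts meeting the constraint:
n=4 → 3; n=5 → 7; n=6 → 12; n=7 → 18; n=8 → 25.
Orbitals: 3 + 7 + 12 + 18 + 25 = 65. Including both spin states (m_s = ±1/2) gives 2 × 65 = 130 states.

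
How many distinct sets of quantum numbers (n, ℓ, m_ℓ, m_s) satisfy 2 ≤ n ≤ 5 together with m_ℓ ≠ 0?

Count contributing orbitals for each principal shell:
n=2 → 2; n=3 → 6; n=4 → 12; n=5 → 20.
Orbitals: 2 + 6 + 12 + 20 = 40. Including both spin states (m_s = ±1/2) gives 2 × 40 = 80 states.

80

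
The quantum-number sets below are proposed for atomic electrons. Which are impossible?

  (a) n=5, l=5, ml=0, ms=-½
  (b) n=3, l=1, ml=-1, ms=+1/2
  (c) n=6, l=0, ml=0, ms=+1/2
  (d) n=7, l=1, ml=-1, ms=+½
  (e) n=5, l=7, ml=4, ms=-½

(a) has l = 5 ≥ n = 5, violating 0 ≤ l ≤ n−1.
(e) has l = 7 ≥ n = 5, violating 0 ≤ l ≤ n−1.
The remaining sets (b), (c), (d) satisfy all four rules.

(a) and (e)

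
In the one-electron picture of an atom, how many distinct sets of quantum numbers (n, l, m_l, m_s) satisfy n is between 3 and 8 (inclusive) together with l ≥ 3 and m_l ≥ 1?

130

Per-shell orbital counts meeting the constraint:
n=4 → 3; n=5 → 7; n=6 → 12; n=7 → 18; n=8 → 25.
Orbitals: 3 + 7 + 12 + 18 + 25 = 65. Including both spin states (m_s = ±1/2) gives 2 × 65 = 130 states.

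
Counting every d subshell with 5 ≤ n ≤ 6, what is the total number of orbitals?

A d subshell (ℓ = 2) exists for every n ≥ 3, so shells n = 5, 6 each contribute one — 2 subshells.
Since each d subshell has 2·2+1 = 5 orbitals, the total is 2 × 5 = 10.

10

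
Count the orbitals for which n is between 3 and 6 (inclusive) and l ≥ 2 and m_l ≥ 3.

Treat each shell separately and count matching orbitals:
n=4 → 1; n=5 → 3; n=6 → 6.
Total orbitals: 1 + 3 + 6 = 10.

10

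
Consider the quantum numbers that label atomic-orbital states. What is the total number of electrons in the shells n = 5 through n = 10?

Shell n has n² orbitals: 5²=25 + 6²=36 + 7²=49 + 8²=64 + 9²=81 + 10²=100 = 355 orbitals.
Two spin states per orbital: 2 × 355 = 710 electrons.

710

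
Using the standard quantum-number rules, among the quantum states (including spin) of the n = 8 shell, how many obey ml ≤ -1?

Go through l = 0, …, 7 (the values permitted for n = 8).
Orbitals with ml ≤ -1, by l: l=1 → 1; l=2 → 2; l=3 → 3; l=4 → 4; l=5 → 5; l=6 → 6; l=7 → 7.
Orbitals: 1 + 2 + 3 + 4 + 5 + 6 + 7 = 28. Each orbital carries two spin states, so 28 × 2 = 56 states.

56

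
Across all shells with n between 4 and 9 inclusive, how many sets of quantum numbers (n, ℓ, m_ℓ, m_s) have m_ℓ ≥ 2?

Go shell by shell, enumerating (ℓ, m_ℓ) with m_ℓ ≥ 2:
n=4 → 3; n=5 → 6; n=6 → 10; n=7 → 15; n=8 → 21; n=9 → 28.
Orbitals: 3 + 6 + 10 + 15 + 21 + 28 = 83. Including both spin states (m_s = ±1/2) gives 2 × 83 = 166 states.

166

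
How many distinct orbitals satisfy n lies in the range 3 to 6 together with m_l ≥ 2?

Go shell by shell, enumerating (l, m_l) with m_l ≥ 2:
n=3 → 1; n=4 → 3; n=5 → 6; n=6 → 10.
Total orbitals: 1 + 3 + 6 + 10 = 20.

20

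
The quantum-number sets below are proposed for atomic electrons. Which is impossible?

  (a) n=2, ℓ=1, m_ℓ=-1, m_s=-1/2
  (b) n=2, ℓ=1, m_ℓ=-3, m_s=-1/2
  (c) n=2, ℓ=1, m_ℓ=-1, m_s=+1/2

(b)

(b) has |m_ℓ| = 3 > ℓ = 1, violating −ℓ ≤ m_ℓ ≤ ℓ.
The remaining sets (a), (c) satisfy all four rules.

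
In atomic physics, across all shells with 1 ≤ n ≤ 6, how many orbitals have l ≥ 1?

Per-shell orbital counts meeting the constraint:
n=2 → 3; n=3 → 8; n=4 → 15; n=5 → 24; n=6 → 35.
Total orbitals: 3 + 8 + 15 + 24 + 35 = 85.

85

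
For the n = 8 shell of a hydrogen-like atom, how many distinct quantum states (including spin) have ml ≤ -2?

42

For n = 8, l ranges over 0 … 7.
Contributions: l=2 → 1; l=3 → 2; l=4 → 3; l=5 → 4; l=6 → 5; l=7 → 6.
Orbitals: 1 + 2 + 3 + 4 + 5 + 6 = 21. Each orbital carries two spin states, so 21 × 2 = 42 states.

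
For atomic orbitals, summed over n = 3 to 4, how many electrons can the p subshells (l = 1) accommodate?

12

A p subshell (l = 1) exists for every n ≥ 2, so shells n = 3, 4 each contribute one — 2 subshells.
Since each p subshell holds 2(2·1+1) = 6 electrons, the total is 2 × 6 = 12.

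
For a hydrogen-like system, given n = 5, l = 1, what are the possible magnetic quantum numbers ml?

ml takes every integer from −l to +l. With l = 1 that gives the 3 values -1, 0, 1.

-1, 0, 1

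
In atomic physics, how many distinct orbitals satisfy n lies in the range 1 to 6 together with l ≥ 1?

85

Go shell by shell, enumerating (l, m_l) with l ≥ 1:
n=2 → 3; n=3 → 8; n=4 → 15; n=5 → 24; n=6 → 35.
Total orbitals: 3 + 8 + 15 + 24 + 35 = 85.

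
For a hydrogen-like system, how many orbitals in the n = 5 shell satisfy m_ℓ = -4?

With n = 5 the allowed ℓ are 0, 1, …, 4.
Orbitals with m_ℓ = -4, by ℓ: ℓ=4 → 1.
Total orbitals: 1.

1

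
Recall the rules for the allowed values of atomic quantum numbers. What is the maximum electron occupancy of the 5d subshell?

A subshell with ℓ = 2 has 2ℓ+1 = 5 orbitals, each holding 2 electrons (spin ±1/2), so 5 × 2 = 10.

10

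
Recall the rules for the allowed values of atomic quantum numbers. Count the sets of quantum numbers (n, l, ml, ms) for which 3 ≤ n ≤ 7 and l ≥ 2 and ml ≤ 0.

Treat each shell separately and count matching orbitals:
n=3 → 3; n=4 → 7; n=5 → 12; n=6 → 18; n=7 → 25.
Orbitals: 3 + 7 + 12 + 18 + 25 = 65. Including both spin states (ms = ±1/2) gives 2 × 65 = 130 states.

130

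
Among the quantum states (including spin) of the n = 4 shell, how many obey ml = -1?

For n = 4, l ranges over 0 … 3.
Contributions: l=1 → 1; l=2 → 1; l=3 → 1.
Orbitals: 1 + 1 + 1 = 3. Each orbital carries two spin states, so 3 × 2 = 6 states.

6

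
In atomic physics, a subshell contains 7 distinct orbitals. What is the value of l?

2l+1 = 7 gives l = 3.

l = 3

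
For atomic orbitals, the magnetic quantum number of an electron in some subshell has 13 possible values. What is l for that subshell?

l = 6 (i)

m_l ranges over 2l+1 integers, so 2l+1 = 13 ⇒ l = 6.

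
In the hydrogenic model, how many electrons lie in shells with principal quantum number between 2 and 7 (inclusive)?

278

Shell n has n² orbitals: 2²=4 + 3²=9 + 4²=16 + 5²=25 + 6²=36 + 7²=49 = 139 orbitals.
Two spin states per orbital: 2 × 139 = 278 electrons.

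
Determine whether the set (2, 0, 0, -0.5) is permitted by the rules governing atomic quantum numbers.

n = 2 is a positive integer. l = 0 satisfies 0 ≤ l ≤ n−1 = 1. ml = 0 lies in the range −l … +l (here 0). ms = -1/2 is one of ±1/2.
All four constraints are satisfied.

Yes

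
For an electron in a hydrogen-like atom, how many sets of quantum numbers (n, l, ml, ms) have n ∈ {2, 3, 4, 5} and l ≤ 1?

Per-shell orbital counts meeting the constraint:
n=2 → 4; n=3 → 4; n=4 → 4; n=5 → 4.
Orbitals: 4 + 4 + 4 + 4 = 16. Including both spin states (ms = ±1/2) gives 2 × 16 = 32 states.

32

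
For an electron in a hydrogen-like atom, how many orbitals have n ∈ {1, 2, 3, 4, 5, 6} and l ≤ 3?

Treat each shell separately and count matching orbitals:
n=1 → 1; n=2 → 4; n=3 → 9; n=4 → 16; n=5 → 16; n=6 → 16.
Total orbitals: 1 + 4 + 9 + 16 + 16 + 16 = 62.

62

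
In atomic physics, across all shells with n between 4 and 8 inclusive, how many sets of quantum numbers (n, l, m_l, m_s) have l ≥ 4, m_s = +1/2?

Go shell by shell, enumerating (l, m_l) with l ≥ 4:
n=5 → 9; n=6 → 20; n=7 → 33; n=8 → 48.
Orbitals: 9 + 20 + 33 + 48 = 110. With m_s fixed to +1/2 there is one state per orbital, so 110 states.

110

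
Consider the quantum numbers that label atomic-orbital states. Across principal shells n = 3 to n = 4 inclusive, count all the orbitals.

25

Shell n has n² orbitals: 3²=9 + 4²=16 = 25 orbitals.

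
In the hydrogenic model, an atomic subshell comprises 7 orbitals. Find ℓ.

ℓ = 3 (f)

2ℓ+1 = 7 gives ℓ = 3.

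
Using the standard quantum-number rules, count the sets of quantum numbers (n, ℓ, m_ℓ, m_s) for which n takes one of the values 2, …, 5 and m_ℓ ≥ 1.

Per-shell orbital counts meeting the constraint:
n=2 → 1; n=3 → 3; n=4 → 6; n=5 → 10.
Orbitals: 1 + 3 + 6 + 10 = 20. Including both spin states (m_s = ±1/2) gives 2 × 20 = 40 states.

40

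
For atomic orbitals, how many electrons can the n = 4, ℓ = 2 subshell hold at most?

A subshell with ℓ = 2 has 2ℓ+1 = 5 orbitals, each holding 2 electrons (spin ±1/2), so 5 × 2 = 10.

10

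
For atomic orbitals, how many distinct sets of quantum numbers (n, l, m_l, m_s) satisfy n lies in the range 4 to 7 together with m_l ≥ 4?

20

Treat each shell separately and count matching orbitals:
n=5 → 1; n=6 → 3; n=7 → 6.
Orbitals: 1 + 3 + 6 = 10. Including both spin states (m_s = ±1/2) gives 2 × 10 = 20 states.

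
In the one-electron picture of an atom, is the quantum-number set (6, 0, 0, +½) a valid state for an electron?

Yes

n = 6 is a positive integer. l = 0 satisfies 0 ≤ l ≤ n−1 = 5. ml = 0 lies in the range −l … +l (here 0). ms = +1/2 is one of ±1/2.
All four constraints are satisfied.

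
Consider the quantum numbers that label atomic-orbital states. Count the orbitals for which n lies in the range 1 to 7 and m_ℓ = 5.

Per-shell orbital counts meeting the constraint:
n=6 → 1; n=7 → 2.
Total orbitals: 1 + 2 = 3.

3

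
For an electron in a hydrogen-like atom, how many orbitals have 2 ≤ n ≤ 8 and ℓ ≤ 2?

Go shell by shell, enumerating (ℓ, m_ℓ) with ℓ ≤ 2:
n=2 → 4; n=3 → 9; n=4 → 9; n=5 → 9; n=6 → 9; n=7 → 9; n=8 → 9.
Total orbitals: 4 + 9 + 9 + 9 + 9 + 9 + 9 = 58.

58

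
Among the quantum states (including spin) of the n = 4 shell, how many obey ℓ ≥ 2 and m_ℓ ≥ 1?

With n = 4 the allowed ℓ are 0, 1, …, 3.
Contributions: ℓ=2 → 2; ℓ=3 → 3.
Orbitals: 2 + 3 = 5. Each orbital carries two spin states, so 5 × 2 = 10 states.

10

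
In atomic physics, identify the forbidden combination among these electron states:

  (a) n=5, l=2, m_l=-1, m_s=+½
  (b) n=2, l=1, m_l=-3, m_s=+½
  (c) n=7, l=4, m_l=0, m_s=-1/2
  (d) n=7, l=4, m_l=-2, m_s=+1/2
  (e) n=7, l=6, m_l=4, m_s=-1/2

(b)

(b) has |m_l| = 3 > l = 1, violating −l ≤ m_l ≤ l.
The remaining sets (a), (c), (d), (e) satisfy all four rules.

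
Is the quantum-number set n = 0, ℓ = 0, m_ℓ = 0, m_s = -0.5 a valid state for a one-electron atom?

The principal quantum number must be a positive integer (n ≥ 1), but here n = 0.

No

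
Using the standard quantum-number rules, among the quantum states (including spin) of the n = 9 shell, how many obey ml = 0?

With n = 9 the allowed l are 0, 1, …, 8.
Orbitals with ml = 0, by l: l=0 → 1; l=1 → 1; l=2 → 1; l=3 → 1; l=4 → 1; l=5 → 1; l=6 → 1; l=7 → 1; l=8 → 1.
Orbitals: 1 + 1 + 1 + 1 + 1 + 1 + 1 + 1 + 1 = 9. Each orbital carries two spin states, so 9 × 2 = 18 states.

18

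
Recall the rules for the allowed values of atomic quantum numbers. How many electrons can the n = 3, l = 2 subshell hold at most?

10

A subshell with l = 2 has 2l+1 = 5 orbitals, each holding 2 electrons (spin ±1/2), so 5 × 2 = 10.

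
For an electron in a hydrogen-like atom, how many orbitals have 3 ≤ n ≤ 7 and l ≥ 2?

115

Count contributing orbitals for each principal shell:
n=3 → 5; n=4 → 12; n=5 → 21; n=6 → 32; n=7 → 45.
Total orbitals: 5 + 12 + 21 + 32 + 45 = 115.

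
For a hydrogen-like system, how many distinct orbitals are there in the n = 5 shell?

25

The n = 5 shell contains n² = 5² = 25 orbitals.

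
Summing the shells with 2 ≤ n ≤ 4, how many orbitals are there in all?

29

Shell n has n² orbitals: 2²=4 + 3²=9 + 4²=16 = 29 orbitals.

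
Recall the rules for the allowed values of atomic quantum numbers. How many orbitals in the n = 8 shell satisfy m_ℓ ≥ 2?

21

Go through ℓ = 0, …, 7 (the values permitted for n = 8).
The (ℓ, m_ℓ) pairs meeting m_ℓ ≥ 2 give: ℓ=2 → 1; ℓ=3 → 2; ℓ=4 → 3; ℓ=5 → 4; ℓ=6 → 5; ℓ=7 → 6.
Total orbitals: 1 + 2 + 3 + 4 + 5 + 6 = 21.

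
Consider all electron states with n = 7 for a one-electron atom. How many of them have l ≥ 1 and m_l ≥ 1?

42

The (l, m_l) pairs meeting l ≥ 1 and m_l ≥ 1 give: l=1 → 1; l=2 → 2; l=3 → 3; l=4 → 4; l=5 → 5; l=6 → 6.
Orbitals: 1 + 2 + 3 + 4 + 5 + 6 = 21. Each orbital carries two spin states, so 21 × 2 = 42 states.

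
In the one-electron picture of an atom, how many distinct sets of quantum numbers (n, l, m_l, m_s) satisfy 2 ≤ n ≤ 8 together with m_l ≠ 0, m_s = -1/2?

168

Count contributing orbitals for each principal shell:
n=2 → 2; n=3 → 6; n=4 → 12; n=5 → 20; n=6 → 30; n=7 → 42; n=8 → 56.
Orbitals: 2 + 6 + 12 + 20 + 30 + 42 + 56 = 168. With m_s fixed to -1/2 there is one state per orbital, so 168 states.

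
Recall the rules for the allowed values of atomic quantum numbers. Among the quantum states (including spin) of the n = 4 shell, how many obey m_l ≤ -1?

12

With n = 4 the allowed l are 0, 1, …, 3.
The (l, m_l) pairs meeting m_l ≤ -1 give: l=1 → 1; l=2 → 2; l=3 → 3.
Orbitals: 1 + 2 + 3 = 6. Each orbital carries two spin states, so 6 × 2 = 12 states.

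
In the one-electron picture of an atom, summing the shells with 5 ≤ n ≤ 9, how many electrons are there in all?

Shell n has n² orbitals: 5²=25 + 6²=36 + 7²=49 + 8²=64 + 9²=81 = 255 orbitals.
Two spin states per orbital: 2 × 255 = 510 electrons.

510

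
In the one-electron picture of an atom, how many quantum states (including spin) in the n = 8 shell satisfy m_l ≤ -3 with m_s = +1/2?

With n = 8 the allowed l are 0, 1, …, 7.
Orbitals with m_l ≤ -3, by l: l=3 → 1; l=4 → 2; l=5 → 3; l=6 → 4; l=7 → 5.
Orbitals: 1 + 2 + 3 + 4 + 5 = 15. With m_s fixed to a single value there is one state per orbital, giving 15 states.

15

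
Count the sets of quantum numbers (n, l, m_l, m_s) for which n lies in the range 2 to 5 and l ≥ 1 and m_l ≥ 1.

Per-shell orbital counts meeting the constraint:
n=2 → 1; n=3 → 3; n=4 → 6; n=5 → 10.
Orbitals: 1 + 3 + 6 + 10 = 20. Including both spin states (m_s = ±1/2) gives 2 × 20 = 40 states.

40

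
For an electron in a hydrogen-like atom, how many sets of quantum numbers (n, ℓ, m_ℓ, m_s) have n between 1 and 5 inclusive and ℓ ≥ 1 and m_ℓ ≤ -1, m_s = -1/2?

Go shell by shell, enumerating (ℓ, m_ℓ) with ℓ ≥ 1 and m_ℓ ≤ -1:
n=2 → 1; n=3 → 3; n=4 → 6; n=5 → 10.
Orbitals: 1 + 3 + 6 + 10 = 20. With m_s fixed to -1/2 there is one state per orbital, so 20 states.

20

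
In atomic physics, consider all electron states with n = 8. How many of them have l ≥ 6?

56

The n = 8 shell has l = 0 through 7; check each.
Orbitals with l ≥ 6, by l: l=6 → 13; l=7 → 15.
Orbitals: 13 + 15 = 28. Each orbital carries two spin states, so 28 × 2 = 56 states.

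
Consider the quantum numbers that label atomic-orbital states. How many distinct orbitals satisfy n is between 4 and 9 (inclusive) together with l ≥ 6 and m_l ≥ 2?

34

Count contributing orbitals for each principal shell:
n=7 → 5; n=8 → 11; n=9 → 18.
Total orbitals: 5 + 11 + 18 = 34.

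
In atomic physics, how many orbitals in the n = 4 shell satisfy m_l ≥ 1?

The n = 4 shell has l = 0 through 3; check each.
Orbitals with m_l ≥ 1, by l: l=1 → 1; l=2 → 2; l=3 → 3.
Total orbitals: 1 + 2 + 3 = 6.

6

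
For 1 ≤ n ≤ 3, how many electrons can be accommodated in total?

28

Total orbitals = 1² + 2² + 3² = 14. Doubling for spin gives 28 electrons.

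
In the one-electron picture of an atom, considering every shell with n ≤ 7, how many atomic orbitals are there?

Total orbitals = 1² + 2² + 3² + 4² + 5² + 6² + 7² = 140.

140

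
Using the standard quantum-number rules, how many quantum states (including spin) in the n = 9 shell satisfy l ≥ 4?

Go through l = 0, …, 8 (the values permitted for n = 9).
The (l, m_l) pairs meeting l ≥ 4 give: l=4 → 9; l=5 → 11; l=6 → 13; l=7 → 15; l=8 → 17.
Orbitals: 9 + 11 + 13 + 15 + 17 = 65. Each orbital carries two spin states, so 65 × 2 = 130 states.

130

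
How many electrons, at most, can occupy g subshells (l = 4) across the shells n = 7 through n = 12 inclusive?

108

A g subshell (l = 4) exists for every n ≥ 5, so shells n = 7, 8, 9, 10, 11, 12 each contribute one — 6 subshells.
Since each g subshell holds 2(2·4+1) = 18 electrons, the total is 6 × 18 = 108.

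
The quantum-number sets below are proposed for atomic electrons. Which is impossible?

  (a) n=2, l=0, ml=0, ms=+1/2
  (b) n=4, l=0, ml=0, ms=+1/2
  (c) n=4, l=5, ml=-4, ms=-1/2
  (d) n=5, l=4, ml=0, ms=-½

(c) has l = 5 ≥ n = 4, violating 0 ≤ l ≤ n−1.
The remaining sets (a), (b), (d) satisfy all four rules.

(c)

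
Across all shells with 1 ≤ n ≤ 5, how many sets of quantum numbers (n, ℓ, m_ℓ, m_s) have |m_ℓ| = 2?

Count contributing orbitals for each principal shell:
n=3 → 2; n=4 → 4; n=5 → 6.
Orbitals: 2 + 4 + 6 = 12. Including both spin states (m_s = ±1/2) gives 2 × 12 = 24 states.

24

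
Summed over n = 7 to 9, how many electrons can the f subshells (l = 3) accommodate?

42

An f subshell (l = 3) exists for every n ≥ 4, so shells n = 7, 8, 9 each contribute one — 3 subshells.
Since each f subshell holds 2(2·3+1) = 14 electrons, the total is 3 × 14 = 42.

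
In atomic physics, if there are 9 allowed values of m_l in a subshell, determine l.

l = 4 (g)

m_l ranges over 2l+1 integers, so 2l+1 = 9 ⇒ l = 4.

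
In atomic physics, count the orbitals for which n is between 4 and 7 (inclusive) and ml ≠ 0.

104

Treat each shell separately and count matching orbitals:
n=4 → 12; n=5 → 20; n=6 → 30; n=7 → 42.
Total orbitals: 12 + 20 + 30 + 42 = 104.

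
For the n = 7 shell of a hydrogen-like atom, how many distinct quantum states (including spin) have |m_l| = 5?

8

With n = 7 the allowed l are 0, 1, …, 6.
Contributions: l=5 → 2; l=6 → 2.
Orbitals: 2 + 2 = 4. Each orbital carries two spin states, so 4 × 2 = 8 states.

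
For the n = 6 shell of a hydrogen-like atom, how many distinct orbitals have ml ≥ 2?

With n = 6 the allowed l are 0, 1, …, 5.
The (l, ml) pairs meeting ml ≥ 2 give: l=2 → 1; l=3 → 2; l=4 → 3; l=5 → 4.
Total orbitals: 1 + 2 + 3 + 4 = 10.

10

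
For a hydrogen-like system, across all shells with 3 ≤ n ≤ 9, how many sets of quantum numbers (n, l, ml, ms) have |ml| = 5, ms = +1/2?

Count contributing orbitals for each principal shell:
n=6 → 2; n=7 → 4; n=8 → 6; n=9 → 8.
Orbitals: 2 + 4 + 6 + 8 = 20. With ms fixed to +1/2 there is one state per orbital, so 20 states.

20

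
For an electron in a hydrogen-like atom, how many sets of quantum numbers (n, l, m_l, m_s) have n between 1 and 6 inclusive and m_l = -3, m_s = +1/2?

6

Go shell by shell, enumerating (l, m_l) with m_l = -3:
n=4 → 1; n=5 → 2; n=6 → 3.
Orbitals: 1 + 2 + 3 = 6. With m_s fixed to +1/2 there is one state per orbital, so 6 states.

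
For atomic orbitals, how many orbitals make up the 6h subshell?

11

A subshell has 2ℓ+1 orbitals; with ℓ = 5, that's 11.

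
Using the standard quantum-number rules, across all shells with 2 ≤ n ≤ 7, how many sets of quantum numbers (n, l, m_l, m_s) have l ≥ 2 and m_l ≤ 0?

Work shell by shell — for each n, count the (l, m_l) pairs that satisfy l ≥ 2 and m_l ≤ 0:
n=3 → 3; n=4 → 7; n=5 → 12; n=6 → 18; n=7 → 25.
Orbitals: 3 + 7 + 12 + 18 + 25 = 65. Including both spin states (m_s = ±1/2) gives 2 × 65 = 130 states.

130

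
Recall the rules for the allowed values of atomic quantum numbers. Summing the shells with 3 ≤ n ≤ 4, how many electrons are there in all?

Shell n has n² orbitals: 3²=9 + 4²=16 = 25 orbitals.
Two spin states per orbital: 2 × 25 = 50 electrons.

50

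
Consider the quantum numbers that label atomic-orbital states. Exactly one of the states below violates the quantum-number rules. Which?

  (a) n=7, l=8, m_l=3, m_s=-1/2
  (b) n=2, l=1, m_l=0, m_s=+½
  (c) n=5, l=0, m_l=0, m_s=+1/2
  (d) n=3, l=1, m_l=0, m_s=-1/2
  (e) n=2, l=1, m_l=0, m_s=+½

(a) has l = 8 ≥ n = 7, violating 0 ≤ l ≤ n−1.
The remaining sets (b), (c), (d), (e) satisfy all four rules.

(a)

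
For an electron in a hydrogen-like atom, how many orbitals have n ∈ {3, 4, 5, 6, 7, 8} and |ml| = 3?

30

Work shell by shell — for each n, count the (l, ml) pairs that satisfy |ml| = 3:
n=4 → 2; n=5 → 4; n=6 → 6; n=7 → 8; n=8 → 10.
Total orbitals: 2 + 4 + 6 + 8 + 10 = 30.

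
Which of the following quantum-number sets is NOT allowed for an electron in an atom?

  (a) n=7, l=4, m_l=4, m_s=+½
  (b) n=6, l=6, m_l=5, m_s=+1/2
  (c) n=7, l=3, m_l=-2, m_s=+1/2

(b) has l = 6 ≥ n = 6, violating 0 ≤ l ≤ n−1.
The remaining sets (a), (c) satisfy all four rules.

(b)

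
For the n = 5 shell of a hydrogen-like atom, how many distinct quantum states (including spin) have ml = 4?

2

With n = 5 the allowed l are 0, 1, …, 4.
Orbitals with ml = 4, by l: l=4 → 1.
Orbitals: 1. Each orbital carries two spin states, so 1 × 2 = 2 states.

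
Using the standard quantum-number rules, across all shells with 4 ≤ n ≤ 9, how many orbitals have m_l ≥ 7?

4

Per-shell orbital counts meeting the constraint:
n=8 → 1; n=9 → 3.
Total orbitals: 1 + 3 = 4.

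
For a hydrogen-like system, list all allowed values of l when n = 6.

0, 1, 2, 3, 4, 5

l is an integer with 0 ≤ l ≤ n−1, so for n = 6: l = 0, 1, 2, 3, 4, 5.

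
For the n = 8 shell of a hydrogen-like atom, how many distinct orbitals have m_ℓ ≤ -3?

15

With n = 8 the allowed ℓ are 0, 1, …, 7.
Contributions: ℓ=3 → 1; ℓ=4 → 2; ℓ=5 → 3; ℓ=6 → 4; ℓ=7 → 5.
Total orbitals: 1 + 2 + 3 + 4 + 5 = 15.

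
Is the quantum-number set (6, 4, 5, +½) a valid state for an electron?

The magnetic quantum number must satisfy −ℓ ≤ m_ℓ ≤ ℓ. With ℓ = 4, m_ℓ can only be -4, -3, -2, -1, 0, 1, 2, 3, 4, so m_ℓ = 5 is forbidden.

No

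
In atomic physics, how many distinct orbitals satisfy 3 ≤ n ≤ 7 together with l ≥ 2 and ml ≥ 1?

50

Work shell by shell — for each n, count the (l, ml) pairs that satisfy l ≥ 2 and ml ≥ 1:
n=3 → 2; n=4 → 5; n=5 → 9; n=6 → 14; n=7 → 20.
Total orbitals: 2 + 5 + 9 + 14 + 20 = 50.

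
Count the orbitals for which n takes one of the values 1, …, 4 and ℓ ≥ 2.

For each n in the range, tally the orbitals obeying ℓ ≥ 2:
n=3 → 5; n=4 → 12.
Total orbitals: 5 + 12 = 17.

17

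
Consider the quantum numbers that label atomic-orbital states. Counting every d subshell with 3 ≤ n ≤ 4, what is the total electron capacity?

A d subshell (ℓ = 2) exists for every n ≥ 3, so shells n = 3, 4 each contribute one — 2 subshells.
Since each d subshell holds 2(2·2+1) = 10 electrons, the total is 2 × 10 = 20.

20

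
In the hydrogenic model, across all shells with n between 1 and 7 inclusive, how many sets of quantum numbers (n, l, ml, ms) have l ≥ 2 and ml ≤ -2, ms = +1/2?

35

Go shell by shell, enumerating (l, ml) with l ≥ 2 and ml ≤ -2:
n=3 → 1; n=4 → 3; n=5 → 6; n=6 → 10; n=7 → 15.
Orbitals: 1 + 3 + 6 + 10 + 15 = 35. With ms fixed to +1/2 there is one state per orbital, so 35 states.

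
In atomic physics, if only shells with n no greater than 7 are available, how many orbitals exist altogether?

Total orbitals = 1² + 2² + 3² + 4² + 5² + 6² + 7² = 140.

140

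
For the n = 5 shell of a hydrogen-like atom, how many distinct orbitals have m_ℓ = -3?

Go through ℓ = 0, …, 4 (the values permitted for n = 5).
The (ℓ, m_ℓ) pairs meeting m_ℓ = -3 give: ℓ=3 → 1; ℓ=4 → 1.
Total orbitals: 1 + 1 = 2.

2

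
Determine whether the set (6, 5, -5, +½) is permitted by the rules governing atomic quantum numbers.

n = 6 is a positive integer. l = 5 satisfies 0 ≤ l ≤ n−1 = 5. ml = -5 lies in the range −l … +l (here −5 … 5). ms = +1/2 is one of ±1/2.
All four constraints are satisfied.

Valid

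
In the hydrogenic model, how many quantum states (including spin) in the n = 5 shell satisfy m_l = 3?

With n = 5 the allowed l are 0, 1, …, 4.
The (l, m_l) pairs meeting m_l = 3 give: l=3 → 1; l=4 → 1.
Orbitals: 1 + 1 = 2. Each orbital carries two spin states, so 2 × 2 = 4 states.

4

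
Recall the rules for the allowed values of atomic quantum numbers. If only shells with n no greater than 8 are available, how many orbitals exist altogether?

Total orbitals = 1² + 2² + 3² + 4² + 5² + 6² + 7² + 8² = 204.

204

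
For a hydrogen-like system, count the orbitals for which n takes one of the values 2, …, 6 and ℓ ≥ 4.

29

Treat each shell separately and count matching orbitals:
n=5 → 9; n=6 → 20.
Total orbitals: 9 + 20 = 29.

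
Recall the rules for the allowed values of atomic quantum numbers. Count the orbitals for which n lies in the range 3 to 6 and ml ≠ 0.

Count contributing orbitals for each principal shell:
n=3 → 6; n=4 → 12; n=5 → 20; n=6 → 30.
Total orbitals: 6 + 12 + 20 + 30 = 68.

68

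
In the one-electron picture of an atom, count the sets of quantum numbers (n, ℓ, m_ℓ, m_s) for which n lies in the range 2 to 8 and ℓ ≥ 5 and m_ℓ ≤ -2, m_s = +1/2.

Per-shell orbital counts meeting the constraint:
n=6 → 4; n=7 → 9; n=8 → 15.
Orbitals: 4 + 9 + 15 = 28. With m_s fixed to +1/2 there is one state per orbital, so 28 states.

28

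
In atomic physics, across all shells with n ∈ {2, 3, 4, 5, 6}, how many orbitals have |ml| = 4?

For each n in the range, tally the orbitals obeying |ml| = 4:
n=5 → 2; n=6 → 4.
Total orbitals: 2 + 4 = 6.

6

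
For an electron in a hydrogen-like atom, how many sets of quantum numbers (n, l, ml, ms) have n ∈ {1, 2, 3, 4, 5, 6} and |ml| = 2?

40

Per-shell orbital counts meeting the constraint:
n=3 → 2; n=4 → 4; n=5 → 6; n=6 → 8.
Orbitals: 2 + 4 + 6 + 8 = 20. Including both spin states (ms = ±1/2) gives 2 × 20 = 40 states.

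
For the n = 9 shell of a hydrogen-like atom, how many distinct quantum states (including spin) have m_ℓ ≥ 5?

With n = 9 the allowed ℓ are 0, 1, …, 8.
Orbitals with m_ℓ ≥ 5, by ℓ: ℓ=5 → 1; ℓ=6 → 2; ℓ=7 → 3; ℓ=8 → 4.
Orbitals: 1 + 2 + 3 + 4 = 10. Each orbital carries two spin states, so 10 × 2 = 20 states.

20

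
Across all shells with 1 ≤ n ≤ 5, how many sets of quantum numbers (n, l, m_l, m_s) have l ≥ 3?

Go shell by shell, enumerating (l, m_l) with l ≥ 3:
n=4 → 7; n=5 → 16.
Orbitals: 7 + 16 = 23. Including both spin states (m_s = ±1/2) gives 2 × 23 = 46 states.

46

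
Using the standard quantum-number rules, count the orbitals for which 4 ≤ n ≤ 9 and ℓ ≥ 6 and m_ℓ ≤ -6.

Per-shell orbital counts meeting the constraint:
n=7 → 1; n=8 → 3; n=9 → 6.
Total orbitals: 1 + 3 + 6 = 10.

10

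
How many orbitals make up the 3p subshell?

3

A subshell has 2ℓ+1 orbitals; with ℓ = 1, that's 3.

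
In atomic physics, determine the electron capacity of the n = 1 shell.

2

A shell holds 2n² electrons: 2 × 1² = 2 × 1 = 2.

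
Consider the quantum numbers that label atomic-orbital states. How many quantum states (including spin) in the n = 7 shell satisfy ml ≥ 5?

6

Per l-value: l=5 → 1; l=6 → 2.
Orbitals: 1 + 2 = 3. Each orbital carries two spin states, so 3 × 2 = 6 states.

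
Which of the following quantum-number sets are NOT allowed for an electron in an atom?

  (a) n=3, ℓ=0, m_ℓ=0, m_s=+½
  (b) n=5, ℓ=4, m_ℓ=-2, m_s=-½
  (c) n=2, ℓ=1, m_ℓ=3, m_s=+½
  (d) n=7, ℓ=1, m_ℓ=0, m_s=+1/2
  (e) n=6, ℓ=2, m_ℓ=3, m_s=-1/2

(c) has |m_ℓ| = 3 > ℓ = 1, violating −ℓ ≤ m_ℓ ≤ ℓ.
(e) has |m_ℓ| = 3 > ℓ = 2, violating −ℓ ≤ m_ℓ ≤ ℓ.
The remaining sets (a), (b), (d) satisfy all four rules.

(c) and (e)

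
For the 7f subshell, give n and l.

The leading integer gives n = 7; the letter 'f' means l = 3.

n = 7, l = 3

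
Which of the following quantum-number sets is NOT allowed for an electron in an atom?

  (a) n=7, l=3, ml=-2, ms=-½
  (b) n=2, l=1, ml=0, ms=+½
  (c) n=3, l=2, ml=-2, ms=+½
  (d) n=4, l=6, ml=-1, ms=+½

(d)

(d) has l = 6 ≥ n = 4, violating 0 ≤ l ≤ n−1.
The remaining sets (a), (b), (c) satisfy all four rules.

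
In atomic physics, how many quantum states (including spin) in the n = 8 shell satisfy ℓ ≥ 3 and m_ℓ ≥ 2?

For n = 8, ℓ ranges over 0 … 7.
Per ℓ-value: ℓ=3 → 2; ℓ=4 → 3; ℓ=5 → 4; ℓ=6 → 5; ℓ=7 → 6.
Orbitals: 2 + 3 + 4 + 5 + 6 = 20. Each orbital carries two spin states, so 20 × 2 = 40 states.

40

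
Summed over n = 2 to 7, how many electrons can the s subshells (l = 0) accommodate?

An s subshell (l = 0) exists for every n ≥ 1, so shells n = 2, 3, 4, 5, 6, 7 each contribute one — 6 subshells.
Since each s subshell holds 2(2·0+1) = 2 electrons, the total is 6 × 2 = 12.

12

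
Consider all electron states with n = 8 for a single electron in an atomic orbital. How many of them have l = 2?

10

Contributions: l=2 → 5.
Orbitals: 5. Each orbital carries two spin states, so 5 × 2 = 10 states.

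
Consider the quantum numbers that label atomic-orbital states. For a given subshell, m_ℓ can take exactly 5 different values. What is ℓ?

ℓ = 2 (d)

m_ℓ ranges over 2ℓ+1 integers, so 2ℓ+1 = 5 ⇒ ℓ = 2.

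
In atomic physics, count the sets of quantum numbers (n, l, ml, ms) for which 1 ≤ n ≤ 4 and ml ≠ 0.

For each n in the range, tally the orbitals obeying ml ≠ 0:
n=2 → 2; n=3 → 6; n=4 → 12.
Orbitals: 2 + 6 + 12 = 20. Including both spin states (ms = ±1/2) gives 2 × 20 = 40 states.

40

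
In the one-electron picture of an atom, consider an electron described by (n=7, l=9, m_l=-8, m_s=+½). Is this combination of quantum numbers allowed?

No

The orbital quantum number must satisfy 0 ≤ l ≤ n−1. With n = 7 the allowed l values are 0, 1, 2, 3, 4, 5, 6, so l = 9 is out of range.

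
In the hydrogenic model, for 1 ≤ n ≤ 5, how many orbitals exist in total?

Total orbitals = 1² + 2² + 3² + 4² + 5² = 55.

55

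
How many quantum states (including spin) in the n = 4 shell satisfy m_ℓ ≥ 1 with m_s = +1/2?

For n = 4, ℓ ranges over 0 … 3.
Orbitals with m_ℓ ≥ 1, by ℓ: ℓ=1 → 1; ℓ=2 → 2; ℓ=3 → 3.
Orbitals: 1 + 2 + 3 = 6. With m_s fixed to a single value there is one state per orbital, giving 6 states.

6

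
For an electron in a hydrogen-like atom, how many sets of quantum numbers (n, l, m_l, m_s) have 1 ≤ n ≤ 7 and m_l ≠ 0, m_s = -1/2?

112

For each n in the range, tally the orbitals obeying m_l ≠ 0:
n=2 → 2; n=3 → 6; n=4 → 12; n=5 → 20; n=6 → 30; n=7 → 42.
Orbitals: 2 + 6 + 12 + 20 + 30 + 42 = 112. With m_s fixed to -1/2 there is one state per orbital, so 112 states.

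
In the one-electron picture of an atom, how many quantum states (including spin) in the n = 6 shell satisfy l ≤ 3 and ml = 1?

6

For n = 6, l ranges over 0 … 5.
Per l-value: l=1 → 1; l=2 → 1; l=3 → 1.
Orbitals: 1 + 1 + 1 = 3. Each orbital carries two spin states, so 3 × 2 = 6 states.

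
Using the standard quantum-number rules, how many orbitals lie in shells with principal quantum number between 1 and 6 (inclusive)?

Shell n has n² orbitals: 1²=1 + 2²=4 + 3²=9 + 4²=16 + 5²=25 + 6²=36 = 91 orbitals.

91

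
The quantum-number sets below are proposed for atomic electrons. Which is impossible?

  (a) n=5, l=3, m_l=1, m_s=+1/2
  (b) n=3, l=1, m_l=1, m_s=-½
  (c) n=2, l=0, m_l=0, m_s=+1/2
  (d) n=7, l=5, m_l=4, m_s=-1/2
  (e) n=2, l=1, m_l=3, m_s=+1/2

(e) has |m_l| = 3 > l = 1, violating −l ≤ m_l ≤ l.
The remaining sets (a), (b), (c), (d) satisfy all four rules.

(e)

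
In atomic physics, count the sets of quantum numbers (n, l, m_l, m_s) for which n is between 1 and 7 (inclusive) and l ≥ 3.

180

Treat each shell separately and count matching orbitals:
n=4 → 7; n=5 → 16; n=6 → 27; n=7 → 40.
Orbitals: 7 + 16 + 27 + 40 = 90. Including both spin states (m_s = ±1/2) gives 2 × 90 = 180 states.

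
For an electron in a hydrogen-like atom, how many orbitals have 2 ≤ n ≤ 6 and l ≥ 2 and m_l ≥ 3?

For each n in the range, tally the orbitals obeying l ≥ 2 and m_l ≥ 3:
n=4 → 1; n=5 → 3; n=6 → 6.
Total orbitals: 1 + 3 + 6 = 10.

10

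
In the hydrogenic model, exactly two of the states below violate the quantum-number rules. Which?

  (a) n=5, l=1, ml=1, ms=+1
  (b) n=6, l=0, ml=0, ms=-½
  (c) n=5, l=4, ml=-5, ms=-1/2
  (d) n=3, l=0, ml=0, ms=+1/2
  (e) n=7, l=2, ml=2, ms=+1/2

(a) has ms = +1, but an electron's spin must be ±1/2.
(c) has |ml| = 5 > l = 4, violating −l ≤ ml ≤ l.
The remaining sets (b), (d), (e) satisfy all four rules.

(a) and (c)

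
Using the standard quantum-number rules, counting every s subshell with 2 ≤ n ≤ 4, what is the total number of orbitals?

An s subshell (l = 0) exists for every n ≥ 1, so shells n = 2, 3, 4 each contribute one — 3 subshells.
Since each s subshell has 2·0+1 = 1 orbital, the total is 3 × 1 = 3.

3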